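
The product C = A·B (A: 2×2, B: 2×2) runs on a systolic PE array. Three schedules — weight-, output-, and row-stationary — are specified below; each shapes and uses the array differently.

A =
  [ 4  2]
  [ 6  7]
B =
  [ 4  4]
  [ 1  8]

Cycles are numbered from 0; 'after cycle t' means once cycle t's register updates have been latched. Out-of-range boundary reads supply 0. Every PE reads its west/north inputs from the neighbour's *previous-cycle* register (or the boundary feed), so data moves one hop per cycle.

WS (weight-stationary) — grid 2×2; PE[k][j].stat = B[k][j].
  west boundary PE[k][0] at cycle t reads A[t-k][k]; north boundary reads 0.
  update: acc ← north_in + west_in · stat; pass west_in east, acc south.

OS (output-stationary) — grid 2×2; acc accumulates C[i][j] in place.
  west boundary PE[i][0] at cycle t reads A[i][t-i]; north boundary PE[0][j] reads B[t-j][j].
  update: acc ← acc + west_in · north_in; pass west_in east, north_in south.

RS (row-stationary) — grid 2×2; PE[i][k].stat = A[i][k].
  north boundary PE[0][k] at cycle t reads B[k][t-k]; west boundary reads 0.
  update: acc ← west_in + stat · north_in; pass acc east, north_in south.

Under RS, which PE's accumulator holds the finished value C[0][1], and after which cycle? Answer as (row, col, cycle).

RS: C[0][1] accumulates in PE[0][1]:
  [0] (0,1) acc=0 (h:0 v:0)
  [1] (0,1) acc=18 (h:18 v:1)
  [2] (0,1) acc=32 (h:32 v:8)

(row, col, cycle) = (0, 1, 2)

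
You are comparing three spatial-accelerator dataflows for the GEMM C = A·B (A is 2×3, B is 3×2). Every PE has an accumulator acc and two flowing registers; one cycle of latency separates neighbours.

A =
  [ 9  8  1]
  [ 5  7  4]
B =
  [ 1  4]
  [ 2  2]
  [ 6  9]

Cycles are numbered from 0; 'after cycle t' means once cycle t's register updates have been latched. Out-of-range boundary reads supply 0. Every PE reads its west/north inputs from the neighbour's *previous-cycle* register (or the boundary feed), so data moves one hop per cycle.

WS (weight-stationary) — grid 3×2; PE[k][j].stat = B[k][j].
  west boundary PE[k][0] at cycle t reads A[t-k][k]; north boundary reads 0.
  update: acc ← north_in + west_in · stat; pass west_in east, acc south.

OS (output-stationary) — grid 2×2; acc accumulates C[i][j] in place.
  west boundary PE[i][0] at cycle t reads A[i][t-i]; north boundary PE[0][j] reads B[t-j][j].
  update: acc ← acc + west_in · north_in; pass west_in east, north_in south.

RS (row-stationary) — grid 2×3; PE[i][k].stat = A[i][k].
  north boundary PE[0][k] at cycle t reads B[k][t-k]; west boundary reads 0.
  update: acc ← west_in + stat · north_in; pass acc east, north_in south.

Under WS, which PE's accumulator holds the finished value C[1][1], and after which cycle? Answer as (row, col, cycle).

WS: C[1][1] accumulates in PE[2][1]:
  0: (2,1).acc=0  regs=<0,0>
  1: (2,1).acc=0  regs=<0,0>
  2: (2,1).acc=0  regs=<0,0>
  3: (2,1).acc=61  regs=<1,61>
  4: (2,1).acc=70  regs=<4,70>

(row, col, cycle) = (2, 1, 4)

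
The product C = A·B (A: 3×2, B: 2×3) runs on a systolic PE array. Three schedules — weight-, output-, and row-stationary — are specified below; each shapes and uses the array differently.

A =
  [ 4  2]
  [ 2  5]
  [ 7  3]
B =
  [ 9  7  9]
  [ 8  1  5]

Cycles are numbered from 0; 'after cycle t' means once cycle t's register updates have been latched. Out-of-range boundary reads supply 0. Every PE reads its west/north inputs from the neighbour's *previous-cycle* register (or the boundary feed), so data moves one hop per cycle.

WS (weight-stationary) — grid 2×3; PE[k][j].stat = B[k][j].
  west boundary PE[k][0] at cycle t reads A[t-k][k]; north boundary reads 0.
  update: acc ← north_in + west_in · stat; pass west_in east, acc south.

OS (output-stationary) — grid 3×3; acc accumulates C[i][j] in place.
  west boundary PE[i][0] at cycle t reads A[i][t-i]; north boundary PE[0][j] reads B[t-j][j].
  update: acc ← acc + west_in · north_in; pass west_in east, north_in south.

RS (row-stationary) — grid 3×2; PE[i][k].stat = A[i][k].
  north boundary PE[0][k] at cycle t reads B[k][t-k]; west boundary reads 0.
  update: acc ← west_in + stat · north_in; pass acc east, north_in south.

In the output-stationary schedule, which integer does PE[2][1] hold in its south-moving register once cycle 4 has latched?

OS on a 3×3 grid — tracing PE[2][1] and its feeders:
  after 0 — PE[1][1] acc=0, pass-E 0, pass-S 0
  after 0 — PE[2][0] acc=0, pass-E 0, pass-S 0
  after 0 — PE[2][1] acc=0, pass-E 0, pass-S 0
  after 1 — PE[1][1] acc=0, pass-E 0, pass-S 0
  after 1 — PE[2][0] acc=0, pass-E 0, pass-S 0
  after 1 — PE[2][1] acc=0, pass-E 0, pass-S 0
  after 2 — PE[1][1] acc=14, pass-E 2, pass-S 7
  after 2 — PE[2][0] acc=63, pass-E 7, pass-S 9
  after 2 — PE[2][1] acc=0, pass-E 0, pass-S 0
  after 3 — PE[1][1] acc=19, pass-E 5, pass-S 1
  after 3 — PE[2][0] acc=87, pass-E 3, pass-S 8
  after 3 — PE[2][1] acc=49, pass-E 7, pass-S 7
  after 4 — PE[1][1] acc=19, pass-E 0, pass-S 0
  after 4 — PE[2][0] acc=87, pass-E 0, pass-S 0
  after 4 — PE[2][1] acc=52, pass-E 3, pass-S 1

register = 1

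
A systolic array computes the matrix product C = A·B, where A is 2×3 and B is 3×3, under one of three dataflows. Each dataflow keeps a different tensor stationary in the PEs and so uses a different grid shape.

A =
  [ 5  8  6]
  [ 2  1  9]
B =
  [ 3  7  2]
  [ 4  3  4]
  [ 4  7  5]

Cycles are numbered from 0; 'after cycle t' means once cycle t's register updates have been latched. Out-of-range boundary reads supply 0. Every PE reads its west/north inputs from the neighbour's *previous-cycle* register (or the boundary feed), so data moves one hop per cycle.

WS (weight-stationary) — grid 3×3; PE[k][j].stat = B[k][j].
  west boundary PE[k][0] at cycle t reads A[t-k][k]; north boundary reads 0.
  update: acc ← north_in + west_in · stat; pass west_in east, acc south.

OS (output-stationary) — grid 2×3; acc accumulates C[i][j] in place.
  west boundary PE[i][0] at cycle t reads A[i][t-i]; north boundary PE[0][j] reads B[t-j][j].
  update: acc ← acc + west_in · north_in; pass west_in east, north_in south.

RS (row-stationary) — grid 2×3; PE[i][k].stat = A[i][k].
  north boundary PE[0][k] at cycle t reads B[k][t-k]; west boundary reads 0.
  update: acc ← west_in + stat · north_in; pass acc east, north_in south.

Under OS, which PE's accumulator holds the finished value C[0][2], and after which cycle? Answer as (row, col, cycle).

OS — PE[0][2] is where C[0][2] collects:
  step 0 · PE0,2: acc=0; fwd→0 fwd↓0
  step 1 · PE0,2: acc=0; fwd→0 fwd↓0
  step 2 · PE0,2: acc=10; fwd→5 fwd↓2
  step 3 · PE0,2: acc=42; fwd→8 fwd↓4
  step 4 · PE0,2: acc=72; fwd→6 fwd↓5

(row, col, cycle) = (0, 2, 4)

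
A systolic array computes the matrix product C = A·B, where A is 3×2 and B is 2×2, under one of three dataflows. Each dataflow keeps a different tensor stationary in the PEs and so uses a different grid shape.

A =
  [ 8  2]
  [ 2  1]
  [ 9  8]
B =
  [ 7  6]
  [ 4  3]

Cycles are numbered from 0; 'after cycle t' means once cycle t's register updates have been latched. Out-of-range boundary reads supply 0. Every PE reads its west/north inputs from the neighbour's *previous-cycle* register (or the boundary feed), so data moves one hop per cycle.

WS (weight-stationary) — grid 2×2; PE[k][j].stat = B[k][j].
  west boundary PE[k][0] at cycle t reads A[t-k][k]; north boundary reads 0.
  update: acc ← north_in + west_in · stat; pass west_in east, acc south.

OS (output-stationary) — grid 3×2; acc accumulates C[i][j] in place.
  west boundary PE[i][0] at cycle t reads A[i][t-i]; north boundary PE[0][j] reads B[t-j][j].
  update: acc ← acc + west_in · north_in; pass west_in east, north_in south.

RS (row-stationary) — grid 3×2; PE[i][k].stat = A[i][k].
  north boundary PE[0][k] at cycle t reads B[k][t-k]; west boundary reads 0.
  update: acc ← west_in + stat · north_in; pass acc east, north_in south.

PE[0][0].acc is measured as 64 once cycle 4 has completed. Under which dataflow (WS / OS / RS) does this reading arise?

WS (2×2 grid), PE[0][0]:
  cycle 0: PE[0][0] → acc 56, east 8, south 56
  cycle 1: PE[0][0] → acc 14, east 2, south 14
  cycle 2: PE[0][0] → acc 63, east 9, south 63
  cycle 3: PE[0][0] → acc 0, east 0, south 0
  cycle 4: PE[0][0] → acc 0, east 0, south 0
OS (3×2 grid), PE[0][0]:
  cycle 0: PE[0][0] → acc 56, east 8, south 7
  cycle 1: PE[0][0] → acc 64, east 2, south 4
  cycle 2: PE[0][0] → acc 64, east 0, south 0
  cycle 3: PE[0][0] → acc 64, east 0, south 0
  cycle 4: PE[0][0] → acc 64, east 0, south 0
RS (3×2 grid), PE[0][0]:
  cycle 0: PE[0][0] → acc 56, east 56, south 7
  cycle 1: PE[0][0] → acc 48, east 48, south 6
  cycle 2: PE[0][0] → acc 0, east 0, south 0
  cycle 3: PE[0][0] → acc 0, east 0, south 0
  cycle 4: PE[0][0] → acc 0, east 0, south 0

dataflow = OS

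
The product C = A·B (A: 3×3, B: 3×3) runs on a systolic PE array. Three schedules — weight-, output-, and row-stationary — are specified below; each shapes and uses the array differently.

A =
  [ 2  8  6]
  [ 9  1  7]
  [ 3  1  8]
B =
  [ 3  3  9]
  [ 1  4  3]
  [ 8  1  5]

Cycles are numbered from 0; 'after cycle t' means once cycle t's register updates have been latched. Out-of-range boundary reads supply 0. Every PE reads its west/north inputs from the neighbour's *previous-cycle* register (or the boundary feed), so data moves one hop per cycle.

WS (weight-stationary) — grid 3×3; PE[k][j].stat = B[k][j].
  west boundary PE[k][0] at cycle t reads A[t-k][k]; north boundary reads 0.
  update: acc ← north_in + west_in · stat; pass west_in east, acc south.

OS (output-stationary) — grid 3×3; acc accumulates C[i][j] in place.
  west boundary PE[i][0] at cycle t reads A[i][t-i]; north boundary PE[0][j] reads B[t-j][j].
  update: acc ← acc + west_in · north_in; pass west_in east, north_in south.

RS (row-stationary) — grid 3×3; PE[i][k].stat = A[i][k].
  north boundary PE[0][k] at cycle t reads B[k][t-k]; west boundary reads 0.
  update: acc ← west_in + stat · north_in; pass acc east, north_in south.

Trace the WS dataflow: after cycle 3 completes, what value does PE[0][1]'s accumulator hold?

PE[0][1].acc = 9

Tracing WS — 3×3 array, target PE[0][1]:
  [0] (0,0) acc=6 (h:2 v:6)
  [0] (0,1) acc=0 (h:0 v:0)
  [1] (0,0) acc=27 (h:9 v:27)
  [1] (0,1) acc=6 (h:2 v:6)
  [2] (0,0) acc=9 (h:3 v:9)
  [2] (0,1) acc=27 (h:9 v:27)
  [3] (0,0) acc=0 (h:0 v:0)
  [3] (0,1) acc=9 (h:3 v:9)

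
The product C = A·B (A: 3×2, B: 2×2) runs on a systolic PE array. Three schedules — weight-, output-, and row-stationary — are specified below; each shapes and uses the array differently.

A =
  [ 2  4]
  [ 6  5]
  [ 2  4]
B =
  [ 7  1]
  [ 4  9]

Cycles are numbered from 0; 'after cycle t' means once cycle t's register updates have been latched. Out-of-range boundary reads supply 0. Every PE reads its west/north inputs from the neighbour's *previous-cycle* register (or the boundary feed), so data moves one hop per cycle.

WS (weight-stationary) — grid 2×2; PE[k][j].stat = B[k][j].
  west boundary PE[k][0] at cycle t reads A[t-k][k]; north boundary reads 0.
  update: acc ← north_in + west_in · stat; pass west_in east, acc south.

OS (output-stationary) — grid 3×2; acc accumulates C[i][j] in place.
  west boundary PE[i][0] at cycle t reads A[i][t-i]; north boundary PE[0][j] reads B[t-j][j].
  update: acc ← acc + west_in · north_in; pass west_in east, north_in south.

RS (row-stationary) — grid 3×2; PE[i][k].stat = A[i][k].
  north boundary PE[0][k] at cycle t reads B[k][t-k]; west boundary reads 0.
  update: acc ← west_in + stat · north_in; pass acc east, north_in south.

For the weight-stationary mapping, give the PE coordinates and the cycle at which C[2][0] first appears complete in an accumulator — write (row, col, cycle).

(row, col, cycle) = (1, 0, 3)

WS — PE[1][0] is where C[2][0] collects:
  t=0 PE[1][0]: acc=0 h=0 v=0
  t=1 PE[1][0]: acc=30 h=4 v=30
  t=2 PE[1][0]: acc=62 h=5 v=62
  t=3 PE[1][0]: acc=30 h=4 v=30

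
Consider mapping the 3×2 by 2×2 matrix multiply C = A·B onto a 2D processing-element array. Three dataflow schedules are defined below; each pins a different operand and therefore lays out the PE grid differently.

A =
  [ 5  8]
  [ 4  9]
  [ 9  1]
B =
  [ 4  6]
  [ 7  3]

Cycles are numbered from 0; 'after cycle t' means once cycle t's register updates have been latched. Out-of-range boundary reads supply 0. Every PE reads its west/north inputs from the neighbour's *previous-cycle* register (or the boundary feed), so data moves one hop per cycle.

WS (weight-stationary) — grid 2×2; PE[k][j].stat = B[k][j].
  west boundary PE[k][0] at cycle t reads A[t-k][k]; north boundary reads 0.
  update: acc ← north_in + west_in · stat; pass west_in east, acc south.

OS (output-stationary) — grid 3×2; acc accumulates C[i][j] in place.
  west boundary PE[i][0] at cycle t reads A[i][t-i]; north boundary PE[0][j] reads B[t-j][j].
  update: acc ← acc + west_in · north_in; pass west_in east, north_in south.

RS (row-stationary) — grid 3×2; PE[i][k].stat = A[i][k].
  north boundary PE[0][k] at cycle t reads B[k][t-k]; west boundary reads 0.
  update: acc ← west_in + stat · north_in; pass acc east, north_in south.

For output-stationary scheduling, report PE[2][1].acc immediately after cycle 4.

PE[2][1].acc = 57

Tracing OS — 3×2 array, target PE[2][1]:
  cycle 0: PE[1][1] → acc 0, east 0, south 0
  cycle 0: PE[2][0] → acc 0, east 0, south 0
  cycle 0: PE[2][1] → acc 0, east 0, south 0
  cycle 1: PE[1][1] → acc 0, east 0, south 0
  cycle 1: PE[2][0] → acc 0, east 0, south 0
  cycle 1: PE[2][1] → acc 0, east 0, south 0
  cycle 2: PE[1][1] → acc 24, east 4, south 6
  cycle 2: PE[2][0] → acc 36, east 9, south 4
  cycle 2: PE[2][1] → acc 0, east 0, south 0
  cycle 3: PE[1][1] → acc 51, east 9, south 3
  cycle 3: PE[2][0] → acc 43, east 1, south 7
  cycle 3: PE[2][1] → acc 54, east 9, south 6
  cycle 4: PE[1][1] → acc 51, east 0, south 0
  cycle 4: PE[2][0] → acc 43, east 0, south 0
  cycle 4: PE[2][1] → acc 57, east 1, south 3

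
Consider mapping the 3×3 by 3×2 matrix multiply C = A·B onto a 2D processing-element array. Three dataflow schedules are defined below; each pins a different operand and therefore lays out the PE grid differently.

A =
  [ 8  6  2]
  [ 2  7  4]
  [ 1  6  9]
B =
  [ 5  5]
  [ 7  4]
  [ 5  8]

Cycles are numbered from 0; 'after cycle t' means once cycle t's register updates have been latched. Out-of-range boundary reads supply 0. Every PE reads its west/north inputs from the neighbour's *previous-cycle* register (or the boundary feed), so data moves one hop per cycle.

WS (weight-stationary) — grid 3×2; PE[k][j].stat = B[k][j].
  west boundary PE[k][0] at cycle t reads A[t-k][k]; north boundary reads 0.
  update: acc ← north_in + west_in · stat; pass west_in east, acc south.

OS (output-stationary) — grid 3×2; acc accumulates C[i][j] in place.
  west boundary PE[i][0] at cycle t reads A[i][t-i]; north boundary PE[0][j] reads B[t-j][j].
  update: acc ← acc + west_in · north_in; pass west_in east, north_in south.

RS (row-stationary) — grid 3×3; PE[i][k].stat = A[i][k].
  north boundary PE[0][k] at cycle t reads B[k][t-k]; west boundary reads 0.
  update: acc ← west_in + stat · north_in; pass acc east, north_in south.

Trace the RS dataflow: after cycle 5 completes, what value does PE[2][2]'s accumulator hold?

RS 3×3: PE[2][2] cycle-by-cycle (with neighbour feeds):
  [0] (1,2) acc=0 (h:0 v:0)
  [0] (2,1) acc=0 (h:0 v:0)
  [0] (2,2) acc=0 (h:0 v:0)
  [1] (1,2) acc=0 (h:0 v:0)
  [1] (2,1) acc=0 (h:0 v:0)
  [1] (2,2) acc=0 (h:0 v:0)
  [2] (1,2) acc=0 (h:0 v:0)
  [2] (2,1) acc=0 (h:0 v:0)
  [2] (2,2) acc=0 (h:0 v:0)
  [3] (1,2) acc=79 (h:79 v:5)
  [3] (2,1) acc=47 (h:47 v:7)
  [3] (2,2) acc=0 (h:0 v:0)
  [4] (1,2) acc=70 (h:70 v:8)
  [4] (2,1) acc=29 (h:29 v:4)
  [4] (2,2) acc=92 (h:92 v:5)
  [5] (1,2) acc=0 (h:0 v:0)
  [5] (2,1) acc=0 (h:0 v:0)
  [5] (2,2) acc=101 (h:101 v:8)

PE[2][2].acc = 101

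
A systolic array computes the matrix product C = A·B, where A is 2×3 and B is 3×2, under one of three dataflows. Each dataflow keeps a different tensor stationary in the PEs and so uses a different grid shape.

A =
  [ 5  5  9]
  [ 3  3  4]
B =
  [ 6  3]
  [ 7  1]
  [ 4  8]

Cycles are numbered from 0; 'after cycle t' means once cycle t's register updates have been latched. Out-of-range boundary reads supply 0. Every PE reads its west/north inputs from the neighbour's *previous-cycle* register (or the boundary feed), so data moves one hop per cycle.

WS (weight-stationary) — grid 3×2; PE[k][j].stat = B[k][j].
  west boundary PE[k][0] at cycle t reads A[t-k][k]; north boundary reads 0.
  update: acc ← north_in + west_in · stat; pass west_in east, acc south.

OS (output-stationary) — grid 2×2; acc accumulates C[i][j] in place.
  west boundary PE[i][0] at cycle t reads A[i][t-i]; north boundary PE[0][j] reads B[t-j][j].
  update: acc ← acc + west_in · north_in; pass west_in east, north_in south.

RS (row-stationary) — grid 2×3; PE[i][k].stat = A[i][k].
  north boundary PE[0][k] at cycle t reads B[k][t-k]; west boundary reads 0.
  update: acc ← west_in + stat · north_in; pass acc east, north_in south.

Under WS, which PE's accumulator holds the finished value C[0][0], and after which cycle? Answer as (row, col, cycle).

WS — PE[2][0] is where C[0][0] collects:
  @0  [2,0]  acc 0  |  →0  ↓0
  @1  [2,0]  acc 0  |  →0  ↓0
  @2  [2,0]  acc 101  |  →9  ↓101

(row, col, cycle) = (2, 0, 2)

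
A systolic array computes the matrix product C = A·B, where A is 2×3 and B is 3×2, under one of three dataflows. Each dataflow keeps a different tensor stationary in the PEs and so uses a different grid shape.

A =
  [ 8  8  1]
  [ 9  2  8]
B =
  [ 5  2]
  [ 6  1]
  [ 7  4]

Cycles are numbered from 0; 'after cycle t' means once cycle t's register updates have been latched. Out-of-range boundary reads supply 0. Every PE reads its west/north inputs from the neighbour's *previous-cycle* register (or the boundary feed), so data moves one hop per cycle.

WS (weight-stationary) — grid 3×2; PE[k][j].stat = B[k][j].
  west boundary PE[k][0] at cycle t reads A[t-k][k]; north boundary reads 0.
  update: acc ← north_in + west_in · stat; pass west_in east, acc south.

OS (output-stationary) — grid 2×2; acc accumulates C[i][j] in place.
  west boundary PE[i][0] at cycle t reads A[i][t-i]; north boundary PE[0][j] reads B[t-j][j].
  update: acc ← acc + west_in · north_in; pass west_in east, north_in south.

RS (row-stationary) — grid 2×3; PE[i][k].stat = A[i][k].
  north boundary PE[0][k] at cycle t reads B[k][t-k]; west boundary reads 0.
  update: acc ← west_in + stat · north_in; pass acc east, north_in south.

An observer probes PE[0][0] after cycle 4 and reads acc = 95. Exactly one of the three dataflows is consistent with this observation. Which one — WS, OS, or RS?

— WS: 3×2; PE[0][0] trace:
  c0 r0c0: 40 / 8 / 40
  c1 r0c0: 45 / 9 / 45
  c2 r0c0: 0 / 0 / 0
  c3 r0c0: 0 / 0 / 0
  c4 r0c0: 0 / 0 / 0
— OS: 2×2; PE[0][0] trace:
  c0 r0c0: 40 / 8 / 5
  c1 r0c0: 88 / 8 / 6
  c2 r0c0: 95 / 1 / 7
  c3 r0c0: 95 / 0 / 0
  c4 r0c0: 95 / 0 / 0
— RS: 2×3; PE[0][0] trace:
  c0 r0c0: 40 / 40 / 5
  c1 r0c0: 16 / 16 / 2
  c2 r0c0: 0 / 0 / 0
  c3 r0c0: 0 / 0 / 0
  c4 r0c0: 0 / 0 / 0

dataflow = OS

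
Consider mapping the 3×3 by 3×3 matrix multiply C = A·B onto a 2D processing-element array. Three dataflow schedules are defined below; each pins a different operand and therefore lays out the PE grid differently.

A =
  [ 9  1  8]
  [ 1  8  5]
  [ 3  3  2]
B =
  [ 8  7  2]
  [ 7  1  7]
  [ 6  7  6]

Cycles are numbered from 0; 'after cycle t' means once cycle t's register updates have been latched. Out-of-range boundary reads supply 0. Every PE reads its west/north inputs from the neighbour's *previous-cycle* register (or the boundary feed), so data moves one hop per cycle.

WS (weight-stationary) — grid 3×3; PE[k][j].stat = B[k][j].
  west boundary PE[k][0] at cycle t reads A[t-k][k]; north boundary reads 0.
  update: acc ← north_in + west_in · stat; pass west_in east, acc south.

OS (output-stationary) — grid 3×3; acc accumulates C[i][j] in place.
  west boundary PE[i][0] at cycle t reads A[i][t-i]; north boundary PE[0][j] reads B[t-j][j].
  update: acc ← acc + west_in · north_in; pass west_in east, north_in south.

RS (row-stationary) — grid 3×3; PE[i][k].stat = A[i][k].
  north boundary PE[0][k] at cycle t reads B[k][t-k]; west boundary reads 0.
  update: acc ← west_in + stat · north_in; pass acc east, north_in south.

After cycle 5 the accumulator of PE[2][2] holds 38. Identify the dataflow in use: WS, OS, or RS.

dataflow = RS

WS (3×3 grid), PE[2][2]:
  step 0 · PE2,2: acc=0; fwd→0 fwd↓0
  step 1 · PE2,2: acc=0; fwd→0 fwd↓0
  step 2 · PE2,2: acc=0; fwd→0 fwd↓0
  step 3 · PE2,2: acc=0; fwd→0 fwd↓0
  step 4 · PE2,2: acc=73; fwd→8 fwd↓73
  step 5 · PE2,2: acc=88; fwd→5 fwd↓88
OS (3×3 grid), PE[2][2]:
  step 0 · PE2,2: acc=0; fwd→0 fwd↓0
  step 1 · PE2,2: acc=0; fwd→0 fwd↓0
  step 2 · PE2,2: acc=0; fwd→0 fwd↓0
  step 3 · PE2,2: acc=0; fwd→0 fwd↓0
  step 4 · PE2,2: acc=6; fwd→3 fwd↓2
  step 5 · PE2,2: acc=27; fwd→3 fwd↓7
RS (3×3 grid), PE[2][2]:
  step 0 · PE2,2: acc=0; fwd→0 fwd↓0
  step 1 · PE2,2: acc=0; fwd→0 fwd↓0
  step 2 · PE2,2: acc=0; fwd→0 fwd↓0
  step 3 · PE2,2: acc=0; fwd→0 fwd↓0
  step 4 · PE2,2: acc=57; fwd→57 fwd↓6
  step 5 · PE2,2: acc=38; fwd→38 fwd↓7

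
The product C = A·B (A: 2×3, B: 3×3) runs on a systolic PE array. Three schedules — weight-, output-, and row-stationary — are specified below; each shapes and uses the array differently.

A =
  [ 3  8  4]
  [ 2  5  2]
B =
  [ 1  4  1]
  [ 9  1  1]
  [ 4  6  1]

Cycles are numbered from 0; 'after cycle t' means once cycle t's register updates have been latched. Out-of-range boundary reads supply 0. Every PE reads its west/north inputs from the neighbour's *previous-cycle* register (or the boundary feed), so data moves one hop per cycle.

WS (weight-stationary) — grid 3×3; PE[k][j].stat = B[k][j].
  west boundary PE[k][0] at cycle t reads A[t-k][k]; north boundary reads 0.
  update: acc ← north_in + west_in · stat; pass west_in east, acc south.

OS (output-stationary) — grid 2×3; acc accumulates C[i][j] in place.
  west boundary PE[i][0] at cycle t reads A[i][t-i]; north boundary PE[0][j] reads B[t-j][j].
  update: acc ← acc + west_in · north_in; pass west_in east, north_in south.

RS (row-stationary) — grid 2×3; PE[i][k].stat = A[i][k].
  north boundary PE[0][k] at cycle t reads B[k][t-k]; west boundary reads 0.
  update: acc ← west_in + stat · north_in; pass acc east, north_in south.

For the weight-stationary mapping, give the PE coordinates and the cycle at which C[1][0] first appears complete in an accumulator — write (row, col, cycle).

WS — PE[2][0] is where C[1][0] collects:
  [0] (2,0) acc=0 (h:0 v:0)
  [1] (2,0) acc=0 (h:0 v:0)
  [2] (2,0) acc=91 (h:4 v:91)
  [3] (2,0) acc=55 (h:2 v:55)

(row, col, cycle) = (2, 0, 3)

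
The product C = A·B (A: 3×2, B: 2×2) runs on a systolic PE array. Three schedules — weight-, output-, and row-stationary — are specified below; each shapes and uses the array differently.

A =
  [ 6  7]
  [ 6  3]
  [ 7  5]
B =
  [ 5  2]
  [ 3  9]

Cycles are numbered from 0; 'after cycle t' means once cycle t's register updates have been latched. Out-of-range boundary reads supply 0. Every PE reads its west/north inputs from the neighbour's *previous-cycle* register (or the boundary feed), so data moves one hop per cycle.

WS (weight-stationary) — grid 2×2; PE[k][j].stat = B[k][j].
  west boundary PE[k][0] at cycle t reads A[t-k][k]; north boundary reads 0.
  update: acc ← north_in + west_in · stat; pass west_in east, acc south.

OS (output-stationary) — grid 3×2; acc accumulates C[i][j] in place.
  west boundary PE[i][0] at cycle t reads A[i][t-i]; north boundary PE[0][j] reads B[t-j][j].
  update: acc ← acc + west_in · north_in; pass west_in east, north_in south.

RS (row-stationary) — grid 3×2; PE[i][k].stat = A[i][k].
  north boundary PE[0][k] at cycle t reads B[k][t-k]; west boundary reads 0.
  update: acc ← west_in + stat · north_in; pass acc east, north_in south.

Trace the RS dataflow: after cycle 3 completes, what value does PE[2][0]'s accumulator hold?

PE[2][0].acc = 14

RS (3×2). Following PE[2][0] plus its west/north inputs:
  t=0 PE[1][0]: acc=0 h=0 v=0
  t=0 PE[2][0]: acc=0 h=0 v=0
  t=1 PE[1][0]: acc=30 h=30 v=5
  t=1 PE[2][0]: acc=0 h=0 v=0
  t=2 PE[1][0]: acc=12 h=12 v=2
  t=2 PE[2][0]: acc=35 h=35 v=5
  t=3 PE[1][0]: acc=0 h=0 v=0
  t=3 PE[2][0]: acc=14 h=14 v=2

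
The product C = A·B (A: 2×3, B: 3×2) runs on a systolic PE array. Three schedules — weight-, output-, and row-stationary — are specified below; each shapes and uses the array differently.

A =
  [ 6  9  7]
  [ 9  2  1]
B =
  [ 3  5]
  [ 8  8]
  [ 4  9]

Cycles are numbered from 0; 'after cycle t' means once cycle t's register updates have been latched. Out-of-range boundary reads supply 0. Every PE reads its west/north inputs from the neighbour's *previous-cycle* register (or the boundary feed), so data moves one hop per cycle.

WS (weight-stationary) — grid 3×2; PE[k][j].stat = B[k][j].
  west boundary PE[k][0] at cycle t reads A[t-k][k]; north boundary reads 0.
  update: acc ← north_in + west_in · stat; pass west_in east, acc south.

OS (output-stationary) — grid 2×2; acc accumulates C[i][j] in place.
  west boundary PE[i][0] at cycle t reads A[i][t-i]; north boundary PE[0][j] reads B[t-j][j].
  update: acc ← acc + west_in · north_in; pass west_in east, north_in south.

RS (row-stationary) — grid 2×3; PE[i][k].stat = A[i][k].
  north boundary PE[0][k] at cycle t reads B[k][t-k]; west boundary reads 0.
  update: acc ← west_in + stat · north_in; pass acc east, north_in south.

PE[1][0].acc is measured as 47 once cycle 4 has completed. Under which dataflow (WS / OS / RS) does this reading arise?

— WS: 3×2; PE[1][0] trace:
  [0] (1,0) acc=0 (h:0 v:0)
  [1] (1,0) acc=90 (h:9 v:90)
  [2] (1,0) acc=43 (h:2 v:43)
  [3] (1,0) acc=0 (h:0 v:0)
  [4] (1,0) acc=0 (h:0 v:0)
— OS: 2×2; PE[1][0] trace:
  [0] (1,0) acc=0 (h:0 v:0)
  [1] (1,0) acc=27 (h:9 v:3)
  [2] (1,0) acc=43 (h:2 v:8)
  [3] (1,0) acc=47 (h:1 v:4)
  [4] (1,0) acc=47 (h:0 v:0)
— RS: 2×3; PE[1][0] trace:
  [0] (1,0) acc=0 (h:0 v:0)
  [1] (1,0) acc=27 (h:27 v:3)
  [2] (1,0) acc=45 (h:45 v:5)
  [3] (1,0) acc=0 (h:0 v:0)
  [4] (1,0) acc=0 (h:0 v:0)

dataflow = OS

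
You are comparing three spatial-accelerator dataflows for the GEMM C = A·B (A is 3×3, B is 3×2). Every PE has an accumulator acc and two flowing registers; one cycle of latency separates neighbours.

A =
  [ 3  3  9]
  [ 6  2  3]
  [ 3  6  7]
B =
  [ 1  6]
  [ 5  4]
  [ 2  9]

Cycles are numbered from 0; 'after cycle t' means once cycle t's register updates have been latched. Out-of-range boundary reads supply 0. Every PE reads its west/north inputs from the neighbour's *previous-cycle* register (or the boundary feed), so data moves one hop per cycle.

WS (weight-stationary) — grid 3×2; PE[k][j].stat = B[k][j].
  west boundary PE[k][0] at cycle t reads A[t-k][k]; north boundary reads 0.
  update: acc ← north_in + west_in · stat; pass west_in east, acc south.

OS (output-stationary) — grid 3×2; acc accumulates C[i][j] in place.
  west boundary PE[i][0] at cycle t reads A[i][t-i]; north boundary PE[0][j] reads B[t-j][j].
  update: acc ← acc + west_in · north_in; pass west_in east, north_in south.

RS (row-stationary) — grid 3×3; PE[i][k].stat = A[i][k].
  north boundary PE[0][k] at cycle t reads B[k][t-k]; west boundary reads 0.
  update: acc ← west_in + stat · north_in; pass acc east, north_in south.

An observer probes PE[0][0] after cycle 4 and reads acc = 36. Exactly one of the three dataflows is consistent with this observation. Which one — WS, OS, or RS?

Under WS (3×2), PE[0][0]:
  step 0 · PE0,0: acc=3; fwd→3 fwd↓3
  step 1 · PE0,0: acc=6; fwd→6 fwd↓6
  step 2 · PE0,0: acc=3; fwd→3 fwd↓3
  step 3 · PE0,0: acc=0; fwd→0 fwd↓0
  step 4 · PE0,0: acc=0; fwd→0 fwd↓0
Under OS (3×2), PE[0][0]:
  step 0 · PE0,0: acc=3; fwd→3 fwd↓1
  step 1 · PE0,0: acc=18; fwd→3 fwd↓5
  step 2 · PE0,0: acc=36; fwd→9 fwd↓2
  step 3 · PE0,0: acc=36; fwd→0 fwd↓0
  step 4 · PE0,0: acc=36; fwd→0 fwd↓0
Under RS (3×3), PE[0][0]:
  step 0 · PE0,0: acc=3; fwd→3 fwd↓1
  step 1 · PE0,0: acc=18; fwd→18 fwd↓6
  step 2 · PE0,0: acc=0; fwd→0 fwd↓0
  step 3 · PE0,0: acc=0; fwd→0 fwd↓0
  step 4 · PE0,0: acc=0; fwd→0 fwd↓0

dataflow = OS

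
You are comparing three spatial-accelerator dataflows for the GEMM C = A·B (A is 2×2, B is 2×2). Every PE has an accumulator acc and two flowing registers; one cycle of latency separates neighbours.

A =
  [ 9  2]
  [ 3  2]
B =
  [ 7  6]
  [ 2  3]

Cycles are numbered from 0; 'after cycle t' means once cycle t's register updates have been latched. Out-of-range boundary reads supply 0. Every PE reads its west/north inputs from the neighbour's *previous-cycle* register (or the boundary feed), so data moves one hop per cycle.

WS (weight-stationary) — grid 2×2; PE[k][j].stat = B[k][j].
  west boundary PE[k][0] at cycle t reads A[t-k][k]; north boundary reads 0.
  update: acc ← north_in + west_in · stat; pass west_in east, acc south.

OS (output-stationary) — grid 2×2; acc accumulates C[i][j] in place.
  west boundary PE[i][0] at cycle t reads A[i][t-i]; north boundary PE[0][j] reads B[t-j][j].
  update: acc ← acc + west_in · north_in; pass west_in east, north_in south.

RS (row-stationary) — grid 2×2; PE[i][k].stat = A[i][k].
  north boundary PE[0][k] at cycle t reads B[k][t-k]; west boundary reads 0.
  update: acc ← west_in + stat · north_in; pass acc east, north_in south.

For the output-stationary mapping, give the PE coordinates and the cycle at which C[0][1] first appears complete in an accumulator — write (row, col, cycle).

(row, col, cycle) = (0, 1, 2)

Under OS, C[0][1] lands at PE[0][1]:
  [0] (0,1) acc=0 (h:0 v:0)
  [1] (0,1) acc=54 (h:9 v:6)
  [2] (0,1) acc=60 (h:2 v:3)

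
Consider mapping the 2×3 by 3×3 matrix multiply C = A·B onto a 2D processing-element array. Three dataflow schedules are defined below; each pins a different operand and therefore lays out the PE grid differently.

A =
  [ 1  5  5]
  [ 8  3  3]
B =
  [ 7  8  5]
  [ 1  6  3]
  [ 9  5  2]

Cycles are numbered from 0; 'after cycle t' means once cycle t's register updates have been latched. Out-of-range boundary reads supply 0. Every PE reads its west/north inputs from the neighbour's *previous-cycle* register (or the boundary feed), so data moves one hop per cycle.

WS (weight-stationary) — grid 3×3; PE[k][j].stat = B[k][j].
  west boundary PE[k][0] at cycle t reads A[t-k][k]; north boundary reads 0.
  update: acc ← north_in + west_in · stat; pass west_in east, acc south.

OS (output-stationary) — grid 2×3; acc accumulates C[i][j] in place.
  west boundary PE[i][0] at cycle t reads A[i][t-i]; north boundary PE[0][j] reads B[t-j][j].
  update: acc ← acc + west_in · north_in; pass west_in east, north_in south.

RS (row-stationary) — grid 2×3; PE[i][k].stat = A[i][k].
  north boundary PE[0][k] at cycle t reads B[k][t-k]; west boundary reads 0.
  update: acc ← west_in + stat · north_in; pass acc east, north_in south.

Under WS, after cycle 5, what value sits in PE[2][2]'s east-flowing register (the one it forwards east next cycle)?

register = 3

Tracing WS — 3×3 array, target PE[2][2]:
  after 0 — PE[1][2] acc=0, pass-E 0, pass-S 0
  after 0 — PE[2][1] acc=0, pass-E 0, pass-S 0
  after 0 — PE[2][2] acc=0, pass-E 0, pass-S 0
  after 1 — PE[1][2] acc=0, pass-E 0, pass-S 0
  after 1 — PE[2][1] acc=0, pass-E 0, pass-S 0
  after 1 — PE[2][2] acc=0, pass-E 0, pass-S 0
  after 2 — PE[1][2] acc=0, pass-E 0, pass-S 0
  after 2 — PE[2][1] acc=0, pass-E 0, pass-S 0
  after 2 — PE[2][2] acc=0, pass-E 0, pass-S 0
  after 3 — PE[1][2] acc=20, pass-E 5, pass-S 20
  after 3 — PE[2][1] acc=63, pass-E 5, pass-S 63
  after 3 — PE[2][2] acc=0, pass-E 0, pass-S 0
  after 4 — PE[1][2] acc=49, pass-E 3, pass-S 49
  after 4 — PE[2][1] acc=97, pass-E 3, pass-S 97
  after 4 — PE[2][2] acc=30, pass-E 5, pass-S 30
  after 5 — PE[1][2] acc=0, pass-E 0, pass-S 0
  after 5 — PE[2][1] acc=0, pass-E 0, pass-S 0
  after 5 — PE[2][2] acc=55, pass-E 3, pass-S 55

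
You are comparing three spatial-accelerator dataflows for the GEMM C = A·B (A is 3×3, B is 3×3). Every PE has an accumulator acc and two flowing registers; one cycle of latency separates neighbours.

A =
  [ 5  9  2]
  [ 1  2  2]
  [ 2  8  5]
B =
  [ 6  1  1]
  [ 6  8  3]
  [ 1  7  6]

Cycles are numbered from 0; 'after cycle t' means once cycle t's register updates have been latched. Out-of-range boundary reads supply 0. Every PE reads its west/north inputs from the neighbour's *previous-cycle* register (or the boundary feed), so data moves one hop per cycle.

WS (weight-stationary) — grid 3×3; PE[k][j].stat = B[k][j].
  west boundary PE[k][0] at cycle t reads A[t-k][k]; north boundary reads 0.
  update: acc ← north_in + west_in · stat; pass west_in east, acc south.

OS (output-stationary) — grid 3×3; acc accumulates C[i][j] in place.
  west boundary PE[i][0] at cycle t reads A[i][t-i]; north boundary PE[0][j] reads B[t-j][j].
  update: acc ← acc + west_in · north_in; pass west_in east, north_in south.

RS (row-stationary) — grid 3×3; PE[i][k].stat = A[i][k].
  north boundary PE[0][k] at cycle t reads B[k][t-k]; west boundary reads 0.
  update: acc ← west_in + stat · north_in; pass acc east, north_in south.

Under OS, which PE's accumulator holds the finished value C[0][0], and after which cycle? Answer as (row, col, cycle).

OS — PE[0][0] is where C[0][0] collects:
  [0] (0,0) acc=30 (h:5 v:6)
  [1] (0,0) acc=84 (h:9 v:6)
  [2] (0,0) acc=86 (h:2 v:1)

(row, col, cycle) = (0, 0, 2)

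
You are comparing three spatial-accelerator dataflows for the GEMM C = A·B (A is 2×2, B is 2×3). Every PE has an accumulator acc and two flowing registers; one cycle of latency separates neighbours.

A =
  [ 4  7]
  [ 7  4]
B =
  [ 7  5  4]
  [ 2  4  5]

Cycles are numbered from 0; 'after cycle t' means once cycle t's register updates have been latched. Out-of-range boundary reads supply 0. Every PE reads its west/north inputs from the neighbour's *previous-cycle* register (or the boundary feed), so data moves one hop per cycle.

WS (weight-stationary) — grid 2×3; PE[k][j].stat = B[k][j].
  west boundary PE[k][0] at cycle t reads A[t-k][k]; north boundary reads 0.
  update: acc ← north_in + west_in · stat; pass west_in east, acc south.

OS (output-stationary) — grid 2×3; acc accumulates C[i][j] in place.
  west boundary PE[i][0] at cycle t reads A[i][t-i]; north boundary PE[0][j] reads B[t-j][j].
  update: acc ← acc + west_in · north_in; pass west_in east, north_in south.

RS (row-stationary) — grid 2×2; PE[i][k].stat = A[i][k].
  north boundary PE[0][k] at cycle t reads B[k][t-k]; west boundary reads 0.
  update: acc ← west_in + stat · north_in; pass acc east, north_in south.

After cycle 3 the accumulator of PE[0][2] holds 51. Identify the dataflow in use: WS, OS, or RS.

dataflow = OS

WS (2×3 grid), PE[0][2]:
  after 0 — PE[0][2] acc=0, pass-E 0, pass-S 0
  after 1 — PE[0][2] acc=0, pass-E 0, pass-S 0
  after 2 — PE[0][2] acc=16, pass-E 4, pass-S 16
  after 3 — PE[0][2] acc=28, pass-E 7, pass-S 28
OS (2×3 grid), PE[0][2]:
  after 0 — PE[0][2] acc=0, pass-E 0, pass-S 0
  after 1 — PE[0][2] acc=0, pass-E 0, pass-S 0
  after 2 — PE[0][2] acc=16, pass-E 4, pass-S 4
  after 3 — PE[0][2] acc=51, pass-E 7, pass-S 5
RS: PE[0][2] is outside its 2×2 grid.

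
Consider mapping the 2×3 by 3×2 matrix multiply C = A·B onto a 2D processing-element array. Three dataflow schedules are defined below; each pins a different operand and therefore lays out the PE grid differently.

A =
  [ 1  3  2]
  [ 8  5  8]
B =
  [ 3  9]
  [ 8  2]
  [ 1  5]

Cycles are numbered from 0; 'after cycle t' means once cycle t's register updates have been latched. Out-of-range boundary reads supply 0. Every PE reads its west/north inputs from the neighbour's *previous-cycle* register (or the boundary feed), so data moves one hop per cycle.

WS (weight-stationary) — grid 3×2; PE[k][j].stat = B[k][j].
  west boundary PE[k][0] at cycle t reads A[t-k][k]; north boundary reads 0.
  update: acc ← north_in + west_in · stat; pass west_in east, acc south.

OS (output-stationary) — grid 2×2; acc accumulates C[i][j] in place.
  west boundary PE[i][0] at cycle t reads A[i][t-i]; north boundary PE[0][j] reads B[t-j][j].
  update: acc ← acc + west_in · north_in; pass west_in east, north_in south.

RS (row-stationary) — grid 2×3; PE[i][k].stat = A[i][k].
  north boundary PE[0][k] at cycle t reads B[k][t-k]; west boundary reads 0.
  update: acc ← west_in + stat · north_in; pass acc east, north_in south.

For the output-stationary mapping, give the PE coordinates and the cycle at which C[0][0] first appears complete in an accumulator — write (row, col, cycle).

OS — PE[0][0] is where C[0][0] collects:
  c0 r0c0: 3 / 1 / 3
  c1 r0c0: 27 / 3 / 8
  c2 r0c0: 29 / 2 / 1

(row, col, cycle) = (0, 0, 2)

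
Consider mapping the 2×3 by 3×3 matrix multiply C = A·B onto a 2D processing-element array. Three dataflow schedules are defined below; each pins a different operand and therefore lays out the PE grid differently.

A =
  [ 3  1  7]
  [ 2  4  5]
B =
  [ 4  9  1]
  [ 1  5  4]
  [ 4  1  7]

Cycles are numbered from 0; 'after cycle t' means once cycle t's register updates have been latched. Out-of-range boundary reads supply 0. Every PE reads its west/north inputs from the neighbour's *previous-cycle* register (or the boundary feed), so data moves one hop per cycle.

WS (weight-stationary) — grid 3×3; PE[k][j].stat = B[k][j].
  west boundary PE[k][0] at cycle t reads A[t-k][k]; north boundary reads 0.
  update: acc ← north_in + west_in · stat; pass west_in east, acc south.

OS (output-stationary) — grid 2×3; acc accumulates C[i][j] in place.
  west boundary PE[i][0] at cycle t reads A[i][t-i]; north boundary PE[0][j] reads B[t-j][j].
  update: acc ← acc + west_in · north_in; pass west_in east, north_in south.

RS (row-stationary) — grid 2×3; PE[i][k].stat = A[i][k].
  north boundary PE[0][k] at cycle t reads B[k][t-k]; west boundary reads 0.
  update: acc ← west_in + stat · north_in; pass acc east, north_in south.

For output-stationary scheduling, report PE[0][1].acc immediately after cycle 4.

PE[0][1].acc = 39

Tracing OS — 2×3 array, target PE[0][1]:
  cycle 0: PE[0][0] → acc 12, east 3, south 4
  cycle 0: PE[0][1] → acc 0, east 0, south 0
  cycle 1: PE[0][0] → acc 13, east 1, south 1
  cycle 1: PE[0][1] → acc 27, east 3, south 9
  cycle 2: PE[0][0] → acc 41, east 7, south 4
  cycle 2: PE[0][1] → acc 32, east 1, south 5
  cycle 3: PE[0][0] → acc 41, east 0, south 0
  cycle 3: PE[0][1] → acc 39, east 7, south 1
  cycle 4: PE[0][0] → acc 41, east 0, south 0
  cycle 4: PE[0][1] → acc 39, east 0, south 0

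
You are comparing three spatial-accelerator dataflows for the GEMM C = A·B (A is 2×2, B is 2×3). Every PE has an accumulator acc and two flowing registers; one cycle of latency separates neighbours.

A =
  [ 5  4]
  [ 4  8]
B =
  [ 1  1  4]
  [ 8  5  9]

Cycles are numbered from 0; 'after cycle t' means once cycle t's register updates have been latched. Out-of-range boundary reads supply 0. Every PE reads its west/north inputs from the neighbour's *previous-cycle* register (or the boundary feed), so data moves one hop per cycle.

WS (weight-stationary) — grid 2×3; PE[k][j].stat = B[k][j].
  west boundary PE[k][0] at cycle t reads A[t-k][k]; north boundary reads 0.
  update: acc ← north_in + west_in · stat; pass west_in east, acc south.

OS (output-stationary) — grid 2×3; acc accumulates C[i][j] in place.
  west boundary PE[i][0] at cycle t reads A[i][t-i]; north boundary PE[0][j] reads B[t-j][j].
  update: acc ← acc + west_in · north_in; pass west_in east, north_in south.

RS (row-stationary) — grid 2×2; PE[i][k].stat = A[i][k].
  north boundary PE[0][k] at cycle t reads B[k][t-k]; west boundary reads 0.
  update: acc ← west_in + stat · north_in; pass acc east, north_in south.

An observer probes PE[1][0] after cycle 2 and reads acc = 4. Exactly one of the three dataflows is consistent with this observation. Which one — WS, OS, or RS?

dataflow = RS

WS (2×3 grid), PE[1][0]:
  step 0 · PE1,0: acc=0; fwd→0 fwd↓0
  step 1 · PE1,0: acc=37; fwd→4 fwd↓37
  step 2 · PE1,0: acc=68; fwd→8 fwd↓68
OS (2×3 grid), PE[1][0]:
  step 0 · PE1,0: acc=0; fwd→0 fwd↓0
  step 1 · PE1,0: acc=4; fwd→4 fwd↓1
  step 2 · PE1,0: acc=68; fwd→8 fwd↓8
RS (2×2 grid), PE[1][0]:
  step 0 · PE1,0: acc=0; fwd→0 fwd↓0
  step 1 · PE1,0: acc=4; fwd→4 fwd↓1
  step 2 · PE1,0: acc=4; fwd→4 fwd↓1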